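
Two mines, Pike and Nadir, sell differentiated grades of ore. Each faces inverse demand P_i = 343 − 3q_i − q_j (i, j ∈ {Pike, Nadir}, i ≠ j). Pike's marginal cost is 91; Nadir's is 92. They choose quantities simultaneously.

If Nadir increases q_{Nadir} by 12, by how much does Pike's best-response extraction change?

-2

Mine Pike's profit: π = q_{Pike}(343 − 3q_{Pike} − q_{Nadir}) − 91q_{Pike}.
∂π/∂q_{Pike} = 252 − 6q_{Pike} − q_{Nadir} = 0 ⇒ q_{Pike} = 42 − (1/6)q_{Nadir}.
The reaction-function slope is −1/6, so a 12-unit rise in q_{Nadir} moves q_{Pike} by −1/6 × 12 = −2. Pike's best response falls — the actions are strategic substitutes.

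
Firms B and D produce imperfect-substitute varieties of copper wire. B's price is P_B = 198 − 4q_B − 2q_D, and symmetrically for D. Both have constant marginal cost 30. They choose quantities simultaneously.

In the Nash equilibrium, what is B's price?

97.2

Firm B's profit: π = q_B(198 − 4q_B − 2q_D) − 30q_B.
∂π/∂q_B = 168 − 8q_B − 2q_D = 0 ⇒ q_B = 21 − 0.25q_D.
The game is symmetric, so in equilibrium q_D = q_B: the reaction function gives 1.25q_B = 21, hence q_B = 16.8.
P_B = 198 − 4·16.8 − 2·16.8 = 97.2.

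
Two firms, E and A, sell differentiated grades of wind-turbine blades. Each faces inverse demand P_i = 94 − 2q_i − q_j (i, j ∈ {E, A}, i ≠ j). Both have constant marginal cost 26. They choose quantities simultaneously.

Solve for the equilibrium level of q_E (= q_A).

Firm E's profit: π = q_E(94 − 2q_E − q_A) − 26q_E.
∂π/∂q_E = 68 − 4q_E − q_A = 0 ⇒ q_E = 17 − 0.25q_A.
The game is symmetric, so in equilibrium q_A = q_E: the reaction function gives 1.25q_E = 17, hence q_E = 13.6.

13.6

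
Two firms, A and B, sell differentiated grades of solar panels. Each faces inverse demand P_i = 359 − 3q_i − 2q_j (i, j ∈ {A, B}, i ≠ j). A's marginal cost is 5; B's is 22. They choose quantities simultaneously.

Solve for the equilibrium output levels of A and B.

Firm A's profit: π = q_A(359 − 3q_A − 2q_B) − 5q_A.
∂π/∂q_A = 354 − 6q_A − 2q_B = 0 ⇒ q_A = 59 − (1/3)q_B.
Similarly q_B = 337/6 − (1/3)q_A.
Substituting the second reaction function into the first: q_A = 59 − (1/3)(337/6 − (1/3)q_A), which gives (8/9)q_A = 725/18 ⇒ q_A = 45.3125.
Then q_B = 337/6 − (1/3)·45.3125 = 41.0625.

45.3125, 41.0625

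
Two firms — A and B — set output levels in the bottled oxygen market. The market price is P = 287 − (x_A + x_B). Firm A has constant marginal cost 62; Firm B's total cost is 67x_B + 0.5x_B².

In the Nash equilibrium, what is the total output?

Firm A's profit: π = x_A(287 − (x_A + x_B)) − 62x_A.
∂π/∂x_A = 225 − 2x_A − x_B = 0, so x_A = 112.5 − 0.5x_B.
For B: ∂π/∂x_B = 220 − 3x_B − x_A = 0 ⇒ x_B = 220/3 − (1/3)x_A.
Substituting the second reaction function into the first: x_A = 112.5 − 0.5(220/3 − (1/3)x_A), which gives (5/6)x_A = 455/6 ⇒ x_A = 91.
Then x_B = 220/3 − (1/3)·91 = 43.
Total output: 91 + 43 = 134.

134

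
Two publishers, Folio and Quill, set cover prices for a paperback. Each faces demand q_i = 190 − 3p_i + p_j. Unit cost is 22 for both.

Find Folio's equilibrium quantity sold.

Folio's profit: π = (p_{Folio} − 22)(190 − 3p_{Folio} + p_{Quill}).
∂π/∂p_{Folio} = 256 − 6p_{Folio} + p_{Quill} = 0 ⇒ p_{Folio} = 128/3 + (1/6)p_{Quill}.
The game is symmetric, so in equilibrium p_{Quill} = p_{Folio}: the reaction function gives (5/6)p_{Folio} = 128/3, hence p_{Folio} = 51.2.
q_{Folio} = 190 − 3·51.2 + 51.2 = 87.6.

87.6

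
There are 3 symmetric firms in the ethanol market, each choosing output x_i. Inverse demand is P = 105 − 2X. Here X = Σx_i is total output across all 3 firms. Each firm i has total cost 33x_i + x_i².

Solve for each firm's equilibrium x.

7.2

A representative firm's profit is π_i = x_i(105 − 2X) − 33x_i − x_i², with X = x_i + Σ_{j≠i} x_j.
First-order condition: 72 − 6x_i − 2Σ_{j≠i} x_j = 0.
Imposing symmetry (x_j = x for all j) turns Σ_{j≠i} x_j into 2x, so 72 = 10x and x = 7.2.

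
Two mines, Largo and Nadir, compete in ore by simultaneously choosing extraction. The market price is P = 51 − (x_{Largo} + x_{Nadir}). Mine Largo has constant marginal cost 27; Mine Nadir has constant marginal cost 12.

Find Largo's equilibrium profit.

9

Mine Largo's profit: π = x_{Largo}(51 − (x_{Largo} + x_{Nadir})) − 27x_{Largo}.
∂π/∂x_{Largo} = 24 − 2x_{Largo} − x_{Nadir} = 0, so x_{Largo} = 12 − 0.5x_{Nadir}.
By the same steps for Nadir: x_{Nadir} = 19.5 − 0.5x_{Largo}.
Plugging x_{Nadir} into Largo's best response: x_{Largo} = 12 − 0.5(19.5 − 0.5x_{Largo}) ⇒ 0.75x_{Largo} = 2.25, so x_{Largo} = 3.
Then x_{Nadir} = 19.5 − 0.5·3 = 18.
Price P = 51 − 21 = 30.
Largo's profit: (30 − 27)·3 = 9.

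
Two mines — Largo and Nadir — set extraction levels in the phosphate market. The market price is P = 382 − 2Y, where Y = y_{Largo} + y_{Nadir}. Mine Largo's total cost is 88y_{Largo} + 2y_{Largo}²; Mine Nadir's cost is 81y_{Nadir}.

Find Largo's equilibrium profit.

Mine Largo's profit: π = y_{Largo}(382 − 2(y_{Largo} + y_{Nadir})) − 88y_{Largo} − 2y_{Largo}².
∂π/∂y_{Largo} = 294 − 8y_{Largo} − 2y_{Nadir} = 0, so y_{Largo} = 36.75 − 0.25y_{Nadir}.
For Nadir: ∂π/∂y_{Nadir} = 301 − 4y_{Nadir} − 2y_{Largo} = 0 ⇒ y_{Nadir} = 75.25 − 0.5y_{Largo}.
Solving the two reaction functions simultaneously: (1 − (−0.25)(−0.5))y_{Largo} = 36.75 − 0.25·75.25, so 0.875y_{Largo} = 17.9375 and y_{Largo} = 20.5.
Then y_{Nadir} = 75.25 − 0.5·20.5 = 65.
Price P = 382 − 2·85.5 = 211.
Largo's profit: (211 − 88)·20.5 − 2(20.5)² = 1681.

1681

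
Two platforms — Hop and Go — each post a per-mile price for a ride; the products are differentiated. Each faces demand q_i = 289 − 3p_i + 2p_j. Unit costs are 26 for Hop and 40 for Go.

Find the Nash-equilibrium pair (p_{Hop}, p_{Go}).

Hop's profit: π = (p_{Hop} − 26)(289 − 3p_{Hop} + 2p_{Go}).
∂π/∂p_{Hop} = 367 − 6p_{Hop} + 2p_{Go} = 0 ⇒ p_{Hop} = 367/6 + (1/3)p_{Go}.
Similarly p_{Go} = 409/6 + (1/3)p_{Hop}.
Substituting the second reaction function into the first: p_{Hop} = 367/6 + (1/3)(409/6 + (1/3)p_{Hop}), which gives (8/9)p_{Hop} = 755/9 ⇒ p_{Hop} = 94.375.
Then p_{Go} = 409/6 + (1/3)·94.375 = 99.625.

94.375, 99.625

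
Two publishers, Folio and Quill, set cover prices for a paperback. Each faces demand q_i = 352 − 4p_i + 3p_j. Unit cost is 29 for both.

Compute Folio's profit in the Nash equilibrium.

Folio's profit: π = (p_{Folio} − 29)(352 − 4p_{Folio} + 3p_{Quill}).
∂π/∂p_{Folio} = 468 − 8p_{Folio} + 3p_{Quill} = 0 ⇒ p_{Folio} = 58.5 + 0.375p_{Quill}.
The game is symmetric, so in equilibrium p_{Quill} = p_{Folio}: the reaction function gives 0.625p_{Folio} = 58.5, hence p_{Folio} = 93.6.
q_{Folio} = 352 − 4·93.6 + 3·93.6 = 258.4.
Profit = (93.6 − 29)·258.4 = 16692.64.

16692.64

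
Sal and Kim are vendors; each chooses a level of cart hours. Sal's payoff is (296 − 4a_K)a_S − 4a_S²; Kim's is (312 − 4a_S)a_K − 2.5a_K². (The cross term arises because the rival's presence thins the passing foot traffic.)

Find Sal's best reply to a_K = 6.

34

Expanding Sal's payoff: 296a_S − 4a_Ka_S − 4a_S².
∂π/∂a_S = 296 − 4a_K − 8a_S = 0, so a_S = 37 − 0.5a_K.
At a_K = 6: a_S = 37 − 0.5·6 = 34.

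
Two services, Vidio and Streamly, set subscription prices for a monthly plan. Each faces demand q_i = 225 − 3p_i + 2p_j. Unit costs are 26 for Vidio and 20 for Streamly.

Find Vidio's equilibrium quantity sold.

Vidio's profit: π = (p_{Vidio} − 26)(225 − 3p_{Vidio} + 2p_{Streamly}).
∂π/∂p_{Vidio} = 303 − 6p_{Vidio} + 2p_{Streamly} = 0 ⇒ p_{Vidio} = 50.5 + (1/3)p_{Streamly}.
Similarly p_{Streamly} = 47.5 + (1/3)p_{Vidio}.
Solving the two reaction functions simultaneously: (1 − (1/3)(1/3))p_{Vidio} = 50.5 + (1/3)·47.5, so (8/9)p_{Vidio} = 199/3 and p_{Vidio} = 74.625.
Then p_{Streamly} = 47.5 + (1/3)·74.625 = 72.375.
q_{Vidio} = 225 − 3·74.625 + 2·72.375 = 145.875.

145.875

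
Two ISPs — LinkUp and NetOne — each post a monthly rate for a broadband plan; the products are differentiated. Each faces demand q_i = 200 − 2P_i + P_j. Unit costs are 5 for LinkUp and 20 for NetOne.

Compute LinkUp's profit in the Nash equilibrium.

LinkUp's profit: π = (P_{LinkUp} − 5)(200 − 2P_{LinkUp} + P_{NetOne}).
∂π/∂P_{LinkUp} = 210 − 4P_{LinkUp} + P_{NetOne} = 0 ⇒ P_{LinkUp} = 52.5 + 0.25P_{NetOne}.
Similarly P_{NetOne} = 60 + 0.25P_{LinkUp}.
Plugging P_{NetOne} into LinkUp's best response: P_{LinkUp} = 52.5 + 0.25(60 + 0.25P_{LinkUp}) ⇒ 0.9375P_{LinkUp} = 67.5, so P_{LinkUp} = 72.
Then P_{NetOne} = 60 + 0.25·72 = 78.
q_{LinkUp} = 200 − 2·72 + 78 = 134.
Profit = (72 − 5)·134 = 8978.

8978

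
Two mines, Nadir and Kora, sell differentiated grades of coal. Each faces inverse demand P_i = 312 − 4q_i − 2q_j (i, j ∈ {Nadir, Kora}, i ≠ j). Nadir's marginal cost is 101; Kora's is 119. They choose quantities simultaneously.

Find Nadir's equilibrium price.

Mine Nadir's profit: π = q_{Nadir}(312 − 4q_{Nadir} − 2q_{Kora}) − 101q_{Nadir}.
∂π/∂q_{Nadir} = 211 − 8q_{Nadir} − 2q_{Kora} = 0 ⇒ q_{Nadir} = 26.375 − 0.25q_{Kora}.
Similarly q_{Kora} = 24.125 − 0.25q_{Nadir}.
Plugging q_{Kora} into Nadir's best response: q_{Nadir} = 26.375 − 0.25(24.125 − 0.25q_{Nadir}) ⇒ 0.9375q_{Nadir} = 651/32, so q_{Nadir} = 21.7.
Then q_{Kora} = 24.125 − 0.25·21.7 = 18.7.
P_{Nadir} = 312 − 4·21.7 − 2·18.7 = 187.8.

187.8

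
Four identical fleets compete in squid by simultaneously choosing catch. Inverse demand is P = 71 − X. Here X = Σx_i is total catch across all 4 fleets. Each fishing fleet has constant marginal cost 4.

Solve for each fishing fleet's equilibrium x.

A representative fishing fleet's profit is π_i = x_i(71 − X) − 4x_i, with X = x_i + Σ_{j≠i} x_j.
First-order condition: 67 − 2x_i − Σ_{j≠i} x_j = 0.
Imposing symmetry (x_j = x for all j) turns Σ_{j≠i} x_j into 3x, so 67 = 5x and x = 13.4.

13.4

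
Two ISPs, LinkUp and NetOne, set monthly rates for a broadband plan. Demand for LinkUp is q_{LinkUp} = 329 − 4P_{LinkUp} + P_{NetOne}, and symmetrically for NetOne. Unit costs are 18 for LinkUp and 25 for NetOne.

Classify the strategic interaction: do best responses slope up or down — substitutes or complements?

strategic complements

LinkUp's profit: π = (P_{LinkUp} − 18)(329 − 4P_{LinkUp} + P_{NetOne}).
∂π/∂P_{LinkUp} = 401 − 8P_{LinkUp} + P_{NetOne} = 0 ⇒ P_{LinkUp} = 50.125 + 0.125P_{NetOne}.
The best-response slope dP_{LinkUp}/dP_{NetOne} = 0.125 > 0: the reaction function is upward-sloping, so the choices are strategic complements.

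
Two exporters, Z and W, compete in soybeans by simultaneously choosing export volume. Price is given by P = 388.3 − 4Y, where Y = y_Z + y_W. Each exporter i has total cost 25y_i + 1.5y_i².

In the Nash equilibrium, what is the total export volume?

Exporter Z's profit: π = y_Z(388.3 − 4(y_Z + y_W)) − 25y_Z − 1.5y_Z².
∂π/∂y_Z = 363.3 − 11y_Z − 4y_W = 0, so y_Z = 3633/110 − (4/11)y_W.
By symmetry y_W = y_Z; substituting into the reaction function, (15/11)y_Z = 3633/110 and y_Z = 24.22.
Total export volume: 24.22 + 24.22 = 48.44.

48.44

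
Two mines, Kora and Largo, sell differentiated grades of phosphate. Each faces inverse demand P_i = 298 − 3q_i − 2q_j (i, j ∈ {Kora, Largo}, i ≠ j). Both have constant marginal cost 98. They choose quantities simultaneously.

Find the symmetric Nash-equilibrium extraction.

25

Mine Kora's profit: π = q_{Kora}(298 − 3q_{Kora} − 2q_{Largo}) − 98q_{Kora}.
∂π/∂q_{Kora} = 200 − 6q_{Kora} − 2q_{Largo} = 0 ⇒ q_{Kora} = 100/3 − (1/3)q_{Largo}.
By symmetry q_{Largo} = q_{Kora}; substituting into the reaction function, (4/3)q_{Kora} = 100/3 and q_{Kora} = 25.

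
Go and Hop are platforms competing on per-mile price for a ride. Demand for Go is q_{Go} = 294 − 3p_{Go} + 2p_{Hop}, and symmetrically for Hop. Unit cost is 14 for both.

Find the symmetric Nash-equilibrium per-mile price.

Go's profit: π = (p_{Go} − 14)(294 − 3p_{Go} + 2p_{Hop}).
∂π/∂p_{Go} = 336 − 6p_{Go} + 2p_{Hop} = 0 ⇒ p_{Go} = 56 + (1/3)p_{Hop}.
By symmetry p_{Hop} = p_{Go}; substituting into the reaction function, (2/3)p_{Go} = 56 and p_{Go} = 84.

84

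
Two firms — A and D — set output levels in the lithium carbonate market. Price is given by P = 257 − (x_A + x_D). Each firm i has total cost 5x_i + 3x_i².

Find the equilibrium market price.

201

Firm A's profit: π = x_A(257 − (x_A + x_D)) − 5x_A − 3x_A².
∂π/∂x_A = 252 − 8x_A − x_D = 0, so x_A = 31.5 − 0.125x_D.
Setting x_A = x_D in the reaction function: x_A = 31.5 − 0.125x_A, so x_A = 31.5 / 1.125 = 28.
Equilibrium price: P = 257 − 56 = 201.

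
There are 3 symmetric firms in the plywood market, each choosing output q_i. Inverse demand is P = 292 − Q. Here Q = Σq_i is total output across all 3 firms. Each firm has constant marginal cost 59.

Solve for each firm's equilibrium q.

A representative firm's profit is π_i = q_i(292 − Q) − 59q_i, with Q = q_i + Σ_{j≠i} q_j.
First-order condition: 233 − 2q_i − Σ_{j≠i} q_j = 0.
Imposing symmetry (q_j = q for all j) turns Σ_{j≠i} q_j into 2q, so 233 = 4q and q = 58.25.

58.25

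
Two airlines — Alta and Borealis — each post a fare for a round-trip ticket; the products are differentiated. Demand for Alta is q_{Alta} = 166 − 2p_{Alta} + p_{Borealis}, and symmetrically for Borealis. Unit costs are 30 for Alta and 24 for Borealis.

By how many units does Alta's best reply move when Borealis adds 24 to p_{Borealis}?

Alta's profit: π = (p_{Alta} − 30)(166 − 2p_{Alta} + p_{Borealis}).
∂π/∂p_{Alta} = 226 − 4p_{Alta} + p_{Borealis} = 0 ⇒ p_{Alta} = 56.5 + 0.25p_{Borealis}.
The reaction-function slope is 0.25, so a 24-unit rise in p_{Borealis} moves p_{Alta} by 0.25 × 24 = 6. Alta's best response rises — the actions are strategic complements.

6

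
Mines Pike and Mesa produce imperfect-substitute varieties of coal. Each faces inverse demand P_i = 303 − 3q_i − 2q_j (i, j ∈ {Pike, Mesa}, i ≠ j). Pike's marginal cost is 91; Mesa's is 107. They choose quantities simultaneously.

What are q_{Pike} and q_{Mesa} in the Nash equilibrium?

27.5, 23.5

Mine Pike's profit: π = q_{Pike}(303 − 3q_{Pike} − 2q_{Mesa}) − 91q_{Pike}.
∂π/∂q_{Pike} = 212 − 6q_{Pike} − 2q_{Mesa} = 0 ⇒ q_{Pike} = 106/3 − (1/3)q_{Mesa}.
Similarly q_{Mesa} = 98/3 − (1/3)q_{Pike}.
Solving the two reaction functions simultaneously: (1 − (−1/3)(−1/3))q_{Pike} = 106/3 − (1/3)·(98/3), so (8/9)q_{Pike} = 220/9 and q_{Pike} = 27.5.
Then q_{Mesa} = 98/3 − (1/3)·27.5 = 23.5.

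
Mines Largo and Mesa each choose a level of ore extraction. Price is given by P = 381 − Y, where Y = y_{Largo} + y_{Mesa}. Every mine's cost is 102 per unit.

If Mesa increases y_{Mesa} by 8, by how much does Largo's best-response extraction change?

Mine Largo's profit: π = y_{Largo}(381 − (y_{Largo} + y_{Mesa})) − 102y_{Largo}.
∂π/∂y_{Largo} = 279 − 2y_{Largo} − y_{Mesa} = 0, so y_{Largo} = 139.5 − 0.5y_{Mesa}.
The reaction-function slope is −0.5, so an 8-unit rise in y_{Mesa} moves y_{Largo} by −0.5 × 8 = −4. Largo's best response falls — the actions are strategic substitutes.

-4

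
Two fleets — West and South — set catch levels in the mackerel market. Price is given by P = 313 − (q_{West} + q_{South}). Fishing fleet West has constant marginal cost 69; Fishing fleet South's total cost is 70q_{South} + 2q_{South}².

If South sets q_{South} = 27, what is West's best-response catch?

Fishing fleet West's profit: π = q_{West}(313 − (q_{West} + q_{South})) − 69q_{West}.
∂π/∂q_{West} = 244 − 2q_{West} − q_{South} = 0, so q_{West} = 122 − 0.5q_{South}.
At q_{South} = 27: q_{West} = 122 − 0.5·27 = 108.5.

108.5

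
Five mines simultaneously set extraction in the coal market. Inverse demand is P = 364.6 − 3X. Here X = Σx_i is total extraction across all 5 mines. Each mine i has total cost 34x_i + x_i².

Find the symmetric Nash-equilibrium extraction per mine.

16.53

A representative mine's profit is π_i = x_i(364.6 − 3X) − 34x_i − x_i², with X = x_i + Σ_{j≠i} x_j.
First-order condition: 330.6 − 8x_i − 3Σ_{j≠i} x_j = 0.
With identical mines, set every x_j = x: then 330.6 − 8x − 12x = 0, i.e. x = 330.6/20 = 16.53.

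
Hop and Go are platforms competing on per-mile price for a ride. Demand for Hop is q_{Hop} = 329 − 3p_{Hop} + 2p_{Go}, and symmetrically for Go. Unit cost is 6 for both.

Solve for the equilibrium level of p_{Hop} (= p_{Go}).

86.75

Hop's profit: π = (p_{Hop} − 6)(329 − 3p_{Hop} + 2p_{Go}).
∂π/∂p_{Hop} = 347 − 6p_{Hop} + 2p_{Go} = 0 ⇒ p_{Hop} = 347/6 + (1/3)p_{Go}.
By symmetry p_{Go} = p_{Hop}; substituting into the reaction function, (2/3)p_{Hop} = 347/6 and p_{Hop} = 86.75.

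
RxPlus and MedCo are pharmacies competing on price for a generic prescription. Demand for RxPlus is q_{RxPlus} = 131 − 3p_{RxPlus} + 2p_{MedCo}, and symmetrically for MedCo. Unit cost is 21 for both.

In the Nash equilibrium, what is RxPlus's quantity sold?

RxPlus's profit: π = (p_{RxPlus} − 21)(131 − 3p_{RxPlus} + 2p_{MedCo}).
∂π/∂p_{RxPlus} = 194 − 6p_{RxPlus} + 2p_{MedCo} = 0 ⇒ p_{RxPlus} = 97/3 + (1/3)p_{MedCo}.
By symmetry p_{MedCo} = p_{RxPlus}; substituting into the reaction function, (2/3)p_{RxPlus} = 97/3 and p_{RxPlus} = 48.5.
q_{RxPlus} = 131 − 3·48.5 + 2·48.5 = 82.5.

82.5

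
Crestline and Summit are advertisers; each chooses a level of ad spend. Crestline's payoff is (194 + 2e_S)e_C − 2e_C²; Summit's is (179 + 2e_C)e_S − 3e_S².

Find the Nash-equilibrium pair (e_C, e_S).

Expanding Crestline's payoff: 194e_C + 2e_Se_C − 2e_C².
∂π/∂e_C = 194 + 2e_S − 4e_C = 0, so e_C = 48.5 + 0.5e_S.
Likewise for Summit: e_S = 179/6 + (1/3)e_C.
Solving the two reaction functions simultaneously: (1 − (0.5)(1/3))e_C = 48.5 + 0.5·(179/6), so (5/6)e_C = 761/12 and e_C = 76.1.
Then e_S = 179/6 + (1/3)·76.1 = 55.2.

76.1, 55.2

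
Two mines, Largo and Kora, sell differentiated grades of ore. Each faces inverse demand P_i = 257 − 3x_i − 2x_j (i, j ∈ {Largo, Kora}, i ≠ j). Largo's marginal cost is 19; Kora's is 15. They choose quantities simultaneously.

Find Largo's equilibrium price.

107.5

Mine Largo's profit: π = x_{Largo}(257 − 3x_{Largo} − 2x_{Kora}) − 19x_{Largo}.
∂π/∂x_{Largo} = 238 − 6x_{Largo} − 2x_{Kora} = 0 ⇒ x_{Largo} = 119/3 − (1/3)x_{Kora}.
Similarly x_{Kora} = 121/3 − (1/3)x_{Largo}.
Solving the two reaction functions simultaneously: (1 − (−1/3)(−1/3))x_{Largo} = 119/3 − (1/3)·(121/3), so (8/9)x_{Largo} = 236/9 and x_{Largo} = 29.5.
Then x_{Kora} = 121/3 − (1/3)·29.5 = 30.5.
P_{Largo} = 257 − 3·29.5 − 2·30.5 = 107.5.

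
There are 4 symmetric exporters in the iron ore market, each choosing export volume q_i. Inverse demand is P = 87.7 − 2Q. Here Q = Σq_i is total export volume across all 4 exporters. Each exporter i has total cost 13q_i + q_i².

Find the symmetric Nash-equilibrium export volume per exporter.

A representative exporter's profit is π_i = q_i(87.7 − 2Q) − 13q_i − q_i², with Q = q_i + Σ_{j≠i} q_j.
First-order condition: 74.7 − 6q_i − 2Σ_{j≠i} q_j = 0.
With identical exporters, set every q_j = q: then 74.7 − 6q − 6q = 0, i.e. q = 74.7/12 = 6.225.

6.225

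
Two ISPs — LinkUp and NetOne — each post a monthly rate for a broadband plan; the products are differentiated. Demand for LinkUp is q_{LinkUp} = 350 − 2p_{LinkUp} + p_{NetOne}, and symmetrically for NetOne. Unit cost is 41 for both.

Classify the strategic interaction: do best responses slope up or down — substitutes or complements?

LinkUp's profit: π = (p_{LinkUp} − 41)(350 − 2p_{LinkUp} + p_{NetOne}).
∂π/∂p_{LinkUp} = 432 − 4p_{LinkUp} + p_{NetOne} = 0 ⇒ p_{LinkUp} = 108 + 0.25p_{NetOne}.
The best-response slope dp_{LinkUp}/dp_{NetOne} = 0.25 > 0: the reaction function is upward-sloping, so the choices are strategic complements.

strategic complements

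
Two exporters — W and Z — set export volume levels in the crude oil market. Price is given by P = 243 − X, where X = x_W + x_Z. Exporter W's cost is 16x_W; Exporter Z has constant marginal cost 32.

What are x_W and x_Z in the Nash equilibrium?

81, 65

Exporter W's profit: π = x_W(243 − (x_W + x_Z)) − 16x_W.
∂π/∂x_W = 227 − 2x_W − x_Z = 0, so x_W = 113.5 − 0.5x_Z.
By the same steps for Z: x_Z = 105.5 − 0.5x_W.
Plugging x_Z into W's best response: x_W = 113.5 − 0.5(105.5 − 0.5x_W) ⇒ 0.75x_W = 60.75, so x_W = 81.
Then x_Z = 105.5 − 0.5·81 = 65.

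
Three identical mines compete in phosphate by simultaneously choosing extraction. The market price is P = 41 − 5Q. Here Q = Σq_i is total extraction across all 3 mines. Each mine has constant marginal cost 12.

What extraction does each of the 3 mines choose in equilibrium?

1.45

A representative mine's profit is π_i = q_i(41 − 5Q) − 12q_i, with Q = q_i + Σ_{j≠i} q_j.
First-order condition: 29 − 10q_i − 5Σ_{j≠i} q_j = 0.
With identical mines, set every q_j = q: then 29 − 10q − 10q = 0, i.e. q = 29/20 = 1.45.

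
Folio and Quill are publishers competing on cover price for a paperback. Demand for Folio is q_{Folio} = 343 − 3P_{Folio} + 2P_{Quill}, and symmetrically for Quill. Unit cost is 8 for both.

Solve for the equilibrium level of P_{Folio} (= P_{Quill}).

Folio's profit: π = (P_{Folio} − 8)(343 − 3P_{Folio} + 2P_{Quill}).
∂π/∂P_{Folio} = 367 − 6P_{Folio} + 2P_{Quill} = 0 ⇒ P_{Folio} = 367/6 + (1/3)P_{Quill}.
Setting P_{Folio} = P_{Quill} in the reaction function: P_{Folio} = 367/6 + (1/3)P_{Folio}, so P_{Folio} = (367/6) / (2/3) = 91.75.

91.75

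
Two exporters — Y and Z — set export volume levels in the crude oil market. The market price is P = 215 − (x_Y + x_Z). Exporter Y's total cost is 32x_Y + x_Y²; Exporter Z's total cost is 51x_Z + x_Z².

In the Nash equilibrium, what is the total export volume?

69.4

Exporter Y's profit: π = x_Y(215 − (x_Y + x_Z)) − 32x_Y − x_Y².
∂π/∂x_Y = 183 − 4x_Y − x_Z = 0, so x_Y = 45.75 − 0.25x_Z.
By the same steps for Z: x_Z = 41 − 0.25x_Y.
Substituting the second reaction function into the first: x_Y = 45.75 − 0.25(41 − 0.25x_Y), which gives 0.9375x_Y = 35.5 ⇒ x_Y = 568/15.
Then x_Z = 41 − 0.25·(568/15) = 473/15.
Total export volume: 568/15 + 473/15 = 69.4.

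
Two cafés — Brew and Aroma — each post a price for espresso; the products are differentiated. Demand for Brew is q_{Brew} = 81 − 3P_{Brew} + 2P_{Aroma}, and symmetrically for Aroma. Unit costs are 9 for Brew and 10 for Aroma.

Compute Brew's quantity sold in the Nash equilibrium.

Brew's profit: π = (P_{Brew} − 9)(81 − 3P_{Brew} + 2P_{Aroma}).
∂π/∂P_{Brew} = 108 − 6P_{Brew} + 2P_{Aroma} = 0 ⇒ P_{Brew} = 18 + (1/3)P_{Aroma}.
Similarly P_{Aroma} = 18.5 + (1/3)P_{Brew}.
Solving the two reaction functions simultaneously: (1 − (1/3)(1/3))P_{Brew} = 18 + (1/3)·18.5, so (8/9)P_{Brew} = 145/6 and P_{Brew} = 27.1875.
Then P_{Aroma} = 18.5 + (1/3)·27.1875 = 27.5625.
q_{Brew} = 81 − 3·27.1875 + 2·27.5625 = 54.5625.

54.5625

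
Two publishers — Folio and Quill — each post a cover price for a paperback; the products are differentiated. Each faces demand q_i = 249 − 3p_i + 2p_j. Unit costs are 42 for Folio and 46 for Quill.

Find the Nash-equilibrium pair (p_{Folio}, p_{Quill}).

Folio's profit: π = (p_{Folio} − 42)(249 − 3p_{Folio} + 2p_{Quill}).
∂π/∂p_{Folio} = 375 − 6p_{Folio} + 2p_{Quill} = 0 ⇒ p_{Folio} = 62.5 + (1/3)p_{Quill}.
Similarly p_{Quill} = 64.5 + (1/3)p_{Folio}.
Solving the two reaction functions simultaneously: (1 − (1/3)(1/3))p_{Folio} = 62.5 + (1/3)·64.5, so (8/9)p_{Folio} = 84 and p_{Folio} = 94.5.
Then p_{Quill} = 64.5 + (1/3)·94.5 = 96.

94.5, 96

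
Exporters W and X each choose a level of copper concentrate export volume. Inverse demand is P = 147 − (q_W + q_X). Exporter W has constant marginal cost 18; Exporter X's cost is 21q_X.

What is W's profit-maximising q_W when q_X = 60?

Exporter W's profit: π = q_W(147 − (q_W + q_X)) − 18q_W.
∂π/∂q_W = 129 − 2q_W − q_X = 0, so q_W = 64.5 − 0.5q_X.
At q_X = 60: q_W = 64.5 − 0.5·60 = 34.5.

34.5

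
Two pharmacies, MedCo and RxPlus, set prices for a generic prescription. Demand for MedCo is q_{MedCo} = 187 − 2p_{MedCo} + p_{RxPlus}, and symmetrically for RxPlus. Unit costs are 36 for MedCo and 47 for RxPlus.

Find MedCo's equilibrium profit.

5366.48

MedCo's profit: π = (p_{MedCo} − 36)(187 − 2p_{MedCo} + p_{RxPlus}).
∂π/∂p_{MedCo} = 259 − 4p_{MedCo} + p_{RxPlus} = 0 ⇒ p_{MedCo} = 64.75 + 0.25p_{RxPlus}.
Similarly p_{RxPlus} = 70.25 + 0.25p_{MedCo}.
Solving the two reaction functions simultaneously: (1 − (0.25)(0.25))p_{MedCo} = 64.75 + 0.25·70.25, so 0.9375p_{MedCo} = 82.3125 and p_{MedCo} = 87.8.
Then p_{RxPlus} = 70.25 + 0.25·87.8 = 92.2.
q_{MedCo} = 187 − 2·87.8 + 92.2 = 103.6.
Profit = (87.8 − 36)·103.6 = 5366.48.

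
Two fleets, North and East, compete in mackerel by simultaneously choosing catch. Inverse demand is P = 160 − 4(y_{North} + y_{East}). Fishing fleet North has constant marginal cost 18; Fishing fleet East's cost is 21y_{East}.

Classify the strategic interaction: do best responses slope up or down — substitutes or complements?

Fishing fleet North's profit: π = y_{North}(160 − 4(y_{North} + y_{East})) − 18y_{North}.
∂π/∂y_{North} = 142 − 8y_{North} − 4y_{East} = 0, so y_{North} = 17.75 − 0.5y_{East}.
The best-response slope dy_{North}/dy_{East} = −0.5 < 0: the reaction function is downward-sloping, so the choices are strategic substitutes.

strategic substitutes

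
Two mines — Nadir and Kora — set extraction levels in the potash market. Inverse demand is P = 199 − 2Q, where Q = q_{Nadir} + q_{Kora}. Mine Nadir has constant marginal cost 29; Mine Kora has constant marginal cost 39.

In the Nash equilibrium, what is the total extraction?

Mine Nadir's profit: π = q_{Nadir}(199 − 2(q_{Nadir} + q_{Kora})) − 29q_{Nadir}.
∂π/∂q_{Nadir} = 170 − 4q_{Nadir} − 2q_{Kora} = 0, so q_{Nadir} = 42.5 − 0.5q_{Kora}.
By the same steps for Kora: q_{Kora} = 40 − 0.5q_{Nadir}.
Substituting the second reaction function into the first: q_{Nadir} = 42.5 − 0.5(40 − 0.5q_{Nadir}), which gives 0.75q_{Nadir} = 22.5 ⇒ q_{Nadir} = 30.
Then q_{Kora} = 40 − 0.5·30 = 25.
Total extraction: 30 + 25 = 55.

55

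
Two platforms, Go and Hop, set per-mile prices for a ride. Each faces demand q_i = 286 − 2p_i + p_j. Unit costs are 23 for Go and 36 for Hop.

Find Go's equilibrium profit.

Go's profit: π = (p_{Go} − 23)(286 − 2p_{Go} + p_{Hop}).
∂π/∂p_{Go} = 332 − 4p_{Go} + p_{Hop} = 0 ⇒ p_{Go} = 83 + 0.25p_{Hop}.
Similarly p_{Hop} = 89.5 + 0.25p_{Go}.
Substituting the second reaction function into the first: p_{Go} = 83 + 0.25(89.5 + 0.25p_{Go}), which gives 0.9375p_{Go} = 105.375 ⇒ p_{Go} = 112.4.
Then p_{Hop} = 89.5 + 0.25·112.4 = 117.6.
q_{Go} = 286 − 2·112.4 + 117.6 = 178.8.
Profit = (112.4 − 23)·178.8 = 15984.72.

15984.72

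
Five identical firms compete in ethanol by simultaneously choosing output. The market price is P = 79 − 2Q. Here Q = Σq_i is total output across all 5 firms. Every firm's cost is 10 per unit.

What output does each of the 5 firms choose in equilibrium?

5.75

A representative firm's profit is π_i = q_i(79 − 2Q) − 10q_i, with Q = q_i + Σ_{j≠i} q_j.
First-order condition: 69 − 4q_i − 2Σ_{j≠i} q_j = 0.
With identical firms, set every q_j = q: then 69 − 4q − 8q = 0, i.e. q = 69/12 = 5.75.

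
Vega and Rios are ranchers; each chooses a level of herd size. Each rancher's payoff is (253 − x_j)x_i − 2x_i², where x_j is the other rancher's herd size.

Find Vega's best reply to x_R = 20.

58.25

Vega's payoff is (253 − x_R)x_V − 2x_V².
∂π/∂x_V = 253 − x_R − 4x_V = 0, so x_V = 63.25 − 0.25x_R.
At x_R = 20: x_V = 63.25 − 0.25·20 = 58.25.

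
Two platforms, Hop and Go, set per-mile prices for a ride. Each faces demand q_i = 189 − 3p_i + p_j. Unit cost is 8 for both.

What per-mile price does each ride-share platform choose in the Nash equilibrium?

Hop's profit: π = (p_{Hop} − 8)(189 − 3p_{Hop} + p_{Go}).
∂π/∂p_{Hop} = 213 − 6p_{Hop} + p_{Go} = 0 ⇒ p_{Hop} = 35.5 + (1/6)p_{Go}.
Setting p_{Hop} = p_{Go} in the reaction function: p_{Hop} = 35.5 + (1/6)p_{Hop}, so p_{Hop} = 35.5 / (5/6) = 42.6.

42.6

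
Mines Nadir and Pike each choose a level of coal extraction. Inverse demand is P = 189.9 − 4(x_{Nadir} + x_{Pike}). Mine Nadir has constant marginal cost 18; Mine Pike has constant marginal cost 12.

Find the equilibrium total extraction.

29.15

Mine Nadir's profit: π = x_{Nadir}(189.9 − 4(x_{Nadir} + x_{Pike})) − 18x_{Nadir}.
∂π/∂x_{Nadir} = 171.9 − 8x_{Nadir} − 4x_{Pike} = 0, so x_{Nadir} = 21.4875 − 0.5x_{Pike}.
By the same steps for Pike: x_{Pike} = 22.2375 − 0.5x_{Nadir}.
Substituting the second reaction function into the first: x_{Nadir} = 21.4875 − 0.5(22.2375 − 0.5x_{Nadir}), which gives 0.75x_{Nadir} = 1659/160 ⇒ x_{Nadir} = 13.825.
Then x_{Pike} = 22.2375 − 0.5·13.825 = 15.325.
Total extraction: 13.825 + 15.325 = 29.15.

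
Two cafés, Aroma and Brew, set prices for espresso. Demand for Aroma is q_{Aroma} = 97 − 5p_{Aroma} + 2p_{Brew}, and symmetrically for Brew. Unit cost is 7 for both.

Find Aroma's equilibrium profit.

451.25

Aroma's profit: π = (p_{Aroma} − 7)(97 − 5p_{Aroma} + 2p_{Brew}).
∂π/∂p_{Aroma} = 132 − 10p_{Aroma} + 2p_{Brew} = 0 ⇒ p_{Aroma} = 13.2 + 0.2p_{Brew}.
By symmetry p_{Brew} = p_{Aroma}; substituting into the reaction function, 0.8p_{Aroma} = 13.2 and p_{Aroma} = 16.5.
q_{Aroma} = 97 − 5·16.5 + 2·16.5 = 47.5.
Profit = (16.5 − 7)·47.5 = 451.25.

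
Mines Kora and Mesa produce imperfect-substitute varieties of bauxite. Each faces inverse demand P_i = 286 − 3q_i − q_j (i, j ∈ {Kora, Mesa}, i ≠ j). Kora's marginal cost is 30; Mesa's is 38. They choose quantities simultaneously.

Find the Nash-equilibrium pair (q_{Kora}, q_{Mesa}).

36.8, 35.2

Mine Kora's profit: π = q_{Kora}(286 − 3q_{Kora} − q_{Mesa}) − 30q_{Kora}.
∂π/∂q_{Kora} = 256 − 6q_{Kora} − q_{Mesa} = 0 ⇒ q_{Kora} = 128/3 − (1/6)q_{Mesa}.
Similarly q_{Mesa} = 124/3 − (1/6)q_{Kora}.
Solving the two reaction functions simultaneously: (1 − (−1/6)(−1/6))q_{Kora} = 128/3 − (1/6)·(124/3), so (35/36)q_{Kora} = 322/9 and q_{Kora} = 36.8.
Then q_{Mesa} = 124/3 − (1/6)·36.8 = 35.2.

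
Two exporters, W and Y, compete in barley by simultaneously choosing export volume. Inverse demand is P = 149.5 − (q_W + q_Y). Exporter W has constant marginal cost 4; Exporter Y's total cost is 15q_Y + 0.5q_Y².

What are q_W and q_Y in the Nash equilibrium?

Exporter W's profit: π = q_W(149.5 − (q_W + q_Y)) − 4q_W.
∂π/∂q_W = 145.5 − 2q_W − q_Y = 0, so q_W = 72.75 − 0.5q_Y.
For Y: ∂π/∂q_Y = 134.5 − 3q_Y − q_W = 0 ⇒ q_Y = 269/6 − (1/3)q_W.
Solving the two reaction functions simultaneously: (1 − (−0.5)(−1/3))q_W = 72.75 − 0.5·(269/6), so (5/6)q_W = 151/3 and q_W = 60.4.
Then q_Y = 269/6 − (1/3)·60.4 = 24.7.

60.4, 24.7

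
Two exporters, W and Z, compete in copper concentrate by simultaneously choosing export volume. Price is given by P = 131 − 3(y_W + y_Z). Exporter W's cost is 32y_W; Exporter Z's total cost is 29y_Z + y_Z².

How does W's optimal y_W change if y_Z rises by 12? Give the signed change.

-6

Exporter W's profit: π = y_W(131 − 3(y_W + y_Z)) − 32y_W.
∂π/∂y_W = 99 − 6y_W − 3y_Z = 0, so y_W = 16.5 − 0.5y_Z.
The reaction-function slope is −0.5, so a 12-unit rise in y_Z moves y_W by −0.5 × 12 = −6. W's best response falls — the actions are strategic substitutes.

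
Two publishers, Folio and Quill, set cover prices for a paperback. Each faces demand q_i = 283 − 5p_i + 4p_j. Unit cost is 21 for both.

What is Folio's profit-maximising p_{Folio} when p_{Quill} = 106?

81.2

Folio's profit: π = (p_{Folio} − 21)(283 − 5p_{Folio} + 4p_{Quill}).
∂π/∂p_{Folio} = 388 − 10p_{Folio} + 4p_{Quill} = 0 ⇒ p_{Folio} = 38.8 + 0.4p_{Quill}.
At p_{Quill} = 106: p_{Folio} = 38.8 + 0.4·106 = 81.2.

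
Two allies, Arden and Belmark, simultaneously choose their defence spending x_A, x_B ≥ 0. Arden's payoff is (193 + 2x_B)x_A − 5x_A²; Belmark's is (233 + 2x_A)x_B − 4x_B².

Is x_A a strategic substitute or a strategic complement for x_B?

Expanding Arden's payoff: 193x_A + 2x_Bx_A − 5x_A².
∂π/∂x_A = 193 + 2x_B − 10x_A = 0, so x_A = 19.3 + 0.2x_B.
The best-response slope dx_A/dx_B = 0.2 > 0: the reaction function is upward-sloping, so the choices are strategic complements.

strategic complements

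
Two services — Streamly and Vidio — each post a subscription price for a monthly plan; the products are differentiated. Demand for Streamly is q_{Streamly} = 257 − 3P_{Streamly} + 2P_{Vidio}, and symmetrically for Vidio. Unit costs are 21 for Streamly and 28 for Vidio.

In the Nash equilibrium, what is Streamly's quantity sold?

Streamly's profit: π = (P_{Streamly} − 21)(257 − 3P_{Streamly} + 2P_{Vidio}).
∂π/∂P_{Streamly} = 320 − 6P_{Streamly} + 2P_{Vidio} = 0 ⇒ P_{Streamly} = 160/3 + (1/3)P_{Vidio}.
Similarly P_{Vidio} = 341/6 + (1/3)P_{Streamly}.
Substituting the second reaction function into the first: P_{Streamly} = 160/3 + (1/3)(341/6 + (1/3)P_{Streamly}), which gives (8/9)P_{Streamly} = 1301/18 ⇒ P_{Streamly} = 81.3125.
Then P_{Vidio} = 341/6 + (1/3)·81.3125 = 83.9375.
q_{Streamly} = 257 − 3·81.3125 + 2·83.9375 = 180.9375.

180.9375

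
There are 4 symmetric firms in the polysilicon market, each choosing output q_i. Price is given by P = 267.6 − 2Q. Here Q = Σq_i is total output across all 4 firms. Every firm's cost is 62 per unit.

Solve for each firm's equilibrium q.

A representative firm's profit is π_i = q_i(267.6 − 2Q) − 62q_i, with Q = q_i + Σ_{j≠i} q_j.
First-order condition: 205.6 − 4q_i − 2Σ_{j≠i} q_j = 0.
With identical firms, set every q_j = q: then 205.6 − 4q − 6q = 0, i.e. q = 205.6/10 = 20.56.

20.56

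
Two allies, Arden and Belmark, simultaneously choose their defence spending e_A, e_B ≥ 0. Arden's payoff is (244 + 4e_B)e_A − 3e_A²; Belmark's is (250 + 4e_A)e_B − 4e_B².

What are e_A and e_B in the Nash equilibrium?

Expanding Arden's payoff: 244e_A + 4e_Be_A − 3e_A².
∂π/∂e_A = 244 + 4e_B − 6e_A = 0, so e_A = 122/3 + (2/3)e_B.
Likewise for Belmark: e_B = 31.25 + 0.5e_A.
Plugging e_B into Arden's best response: e_A = 122/3 + (2/3)(31.25 + 0.5e_A) ⇒ (2/3)e_A = 61.5, so e_A = 92.25.
Then e_B = 31.25 + 0.5·92.25 = 77.375.

92.25, 77.375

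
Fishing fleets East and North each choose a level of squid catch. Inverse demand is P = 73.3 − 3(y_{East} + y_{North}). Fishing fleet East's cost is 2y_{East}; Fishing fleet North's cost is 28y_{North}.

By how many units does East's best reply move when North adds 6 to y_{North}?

-3

Fishing fleet East's profit: π = y_{East}(73.3 − 3(y_{East} + y_{North})) − 2y_{East}.
∂π/∂y_{East} = 71.3 − 6y_{East} − 3y_{North} = 0, so y_{East} = 713/60 − 0.5y_{North}.
The reaction-function slope is −0.5, so a 6-unit rise in y_{North} moves y_{East} by −0.5 × 6 = −3. East's best response falls — the actions are strategic substitutes.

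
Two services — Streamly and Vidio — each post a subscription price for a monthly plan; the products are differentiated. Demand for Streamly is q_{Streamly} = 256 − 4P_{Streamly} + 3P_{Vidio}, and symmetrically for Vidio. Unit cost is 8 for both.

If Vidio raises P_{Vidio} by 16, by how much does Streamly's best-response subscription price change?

Streamly's profit: π = (P_{Streamly} − 8)(256 − 4P_{Streamly} + 3P_{Vidio}).
∂π/∂P_{Streamly} = 288 − 8P_{Streamly} + 3P_{Vidio} = 0 ⇒ P_{Streamly} = 36 + 0.375P_{Vidio}.
The reaction-function slope is 0.375, so a 16-unit rise in P_{Vidio} moves P_{Streamly} by 0.375 × 16 = 6. Streamly's best response rises — the actions are strategic complements.

6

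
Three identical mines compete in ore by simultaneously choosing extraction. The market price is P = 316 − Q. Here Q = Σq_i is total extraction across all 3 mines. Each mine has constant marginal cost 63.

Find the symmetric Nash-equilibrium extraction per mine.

63.25

A representative mine's profit is π_i = q_i(316 − Q) − 63q_i, with Q = q_i + Σ_{j≠i} q_j.
First-order condition: 253 − 2q_i − Σ_{j≠i} q_j = 0.
Imposing symmetry (q_j = q for all j) turns Σ_{j≠i} q_j into 2q, so 253 = 4q and q = 63.25.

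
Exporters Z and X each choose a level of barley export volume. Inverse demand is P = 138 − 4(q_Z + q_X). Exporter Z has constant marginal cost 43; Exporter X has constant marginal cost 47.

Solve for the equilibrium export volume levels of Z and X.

Exporter Z's profit: π = q_Z(138 − 4(q_Z + q_X)) − 43q_Z.
∂π/∂q_Z = 95 − 8q_Z − 4q_X = 0, so q_Z = 11.875 − 0.5q_X.
By the same steps for X: q_X = 11.375 − 0.5q_Z.
Plugging q_X into Z's best response: q_Z = 11.875 − 0.5(11.375 − 0.5q_Z) ⇒ 0.75q_Z = 6.1875, so q_Z = 8.25.
Then q_X = 11.375 − 0.5·8.25 = 7.25.

8.25, 7.25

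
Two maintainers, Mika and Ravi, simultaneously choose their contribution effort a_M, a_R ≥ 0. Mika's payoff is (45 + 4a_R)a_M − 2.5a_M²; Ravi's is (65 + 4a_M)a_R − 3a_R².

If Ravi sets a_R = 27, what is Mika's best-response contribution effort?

30.6

Expanding Mika's payoff: 45a_M + 4a_Ra_M − 2.5a_M².
∂π/∂a_M = 45 + 4a_R − 5a_M = 0, so a_M = 9 + 0.8a_R.
At a_R = 27: a_M = 9 + 0.8·27 = 30.6.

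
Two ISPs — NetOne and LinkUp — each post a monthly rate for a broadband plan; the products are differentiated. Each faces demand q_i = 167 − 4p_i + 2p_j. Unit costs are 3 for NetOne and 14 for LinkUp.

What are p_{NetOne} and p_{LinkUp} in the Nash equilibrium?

NetOne's profit: π = (p_{NetOne} − 3)(167 − 4p_{NetOne} + 2p_{LinkUp}).
∂π/∂p_{NetOne} = 179 − 8p_{NetOne} + 2p_{LinkUp} = 0 ⇒ p_{NetOne} = 22.375 + 0.25p_{LinkUp}.
Similarly p_{LinkUp} = 27.875 + 0.25p_{NetOne}.
Solving the two reaction functions simultaneously: (1 − (0.25)(0.25))p_{NetOne} = 22.375 + 0.25·27.875, so 0.9375p_{NetOne} = 939/32 and p_{NetOne} = 31.3.
Then p_{LinkUp} = 27.875 + 0.25·31.3 = 35.7.

31.3, 35.7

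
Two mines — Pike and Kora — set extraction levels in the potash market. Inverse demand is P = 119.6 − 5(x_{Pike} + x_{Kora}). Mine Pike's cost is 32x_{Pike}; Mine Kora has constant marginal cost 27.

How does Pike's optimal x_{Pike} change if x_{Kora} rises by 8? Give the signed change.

-4

Mine Pike's profit: π = x_{Pike}(119.6 − 5(x_{Pike} + x_{Kora})) − 32x_{Pike}.
∂π/∂x_{Pike} = 87.6 − 10x_{Pike} − 5x_{Kora} = 0, so x_{Pike} = 8.76 − 0.5x_{Kora}.
The reaction-function slope is −0.5, so an 8-unit rise in x_{Kora} moves x_{Pike} by −0.5 × 8 = −4. Pike's best response falls — the actions are strategic substitutes.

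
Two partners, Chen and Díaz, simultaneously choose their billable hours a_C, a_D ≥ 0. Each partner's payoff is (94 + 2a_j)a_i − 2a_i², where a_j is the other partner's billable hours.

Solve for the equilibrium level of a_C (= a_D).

Chen's payoff is (94 + 2a_D)a_C − 2a_C².
∂π/∂a_C = 94 + 2a_D − 4a_C = 0, so a_C = 23.5 + 0.5a_D.
By symmetry a_D = a_C; substituting into the reaction function, 0.5a_C = 23.5 and a_C = 47.

47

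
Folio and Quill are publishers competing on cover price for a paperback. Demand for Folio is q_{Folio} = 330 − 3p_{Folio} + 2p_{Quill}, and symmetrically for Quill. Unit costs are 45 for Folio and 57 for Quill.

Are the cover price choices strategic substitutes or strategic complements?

Folio's profit: π = (p_{Folio} − 45)(330 − 3p_{Folio} + 2p_{Quill}).
∂π/∂p_{Folio} = 465 − 6p_{Folio} + 2p_{Quill} = 0 ⇒ p_{Folio} = 77.5 + (1/3)p_{Quill}.
The best-response slope dp_{Folio}/dp_{Quill} = 1/3 > 0: the reaction function is upward-sloping, so the choices are strategic complements.

strategic complements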